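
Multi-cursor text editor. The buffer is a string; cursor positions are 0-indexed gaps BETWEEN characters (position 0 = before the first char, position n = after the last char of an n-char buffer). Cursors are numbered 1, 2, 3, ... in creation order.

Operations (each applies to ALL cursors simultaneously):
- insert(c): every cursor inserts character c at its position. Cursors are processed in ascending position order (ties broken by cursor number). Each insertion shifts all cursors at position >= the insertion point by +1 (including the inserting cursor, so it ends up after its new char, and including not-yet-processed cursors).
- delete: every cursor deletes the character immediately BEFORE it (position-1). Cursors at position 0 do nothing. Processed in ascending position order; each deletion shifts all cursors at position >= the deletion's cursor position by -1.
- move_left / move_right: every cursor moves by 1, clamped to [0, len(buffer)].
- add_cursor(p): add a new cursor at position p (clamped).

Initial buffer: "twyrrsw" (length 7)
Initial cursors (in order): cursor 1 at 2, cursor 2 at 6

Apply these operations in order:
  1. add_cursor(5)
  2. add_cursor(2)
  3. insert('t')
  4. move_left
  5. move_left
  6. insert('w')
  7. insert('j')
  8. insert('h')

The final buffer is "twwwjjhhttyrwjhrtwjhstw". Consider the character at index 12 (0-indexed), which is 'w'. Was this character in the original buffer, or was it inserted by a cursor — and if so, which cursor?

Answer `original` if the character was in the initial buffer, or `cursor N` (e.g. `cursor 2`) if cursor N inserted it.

After op 1 (add_cursor(5)): buffer="twyrrsw" (len 7), cursors c1@2 c3@5 c2@6, authorship .......
After op 2 (add_cursor(2)): buffer="twyrrsw" (len 7), cursors c1@2 c4@2 c3@5 c2@6, authorship .......
After op 3 (insert('t')): buffer="twttyrrtstw" (len 11), cursors c1@4 c4@4 c3@8 c2@10, authorship ..14...3.2.
After op 4 (move_left): buffer="twttyrrtstw" (len 11), cursors c1@3 c4@3 c3@7 c2@9, authorship ..14...3.2.
After op 5 (move_left): buffer="twttyrrtstw" (len 11), cursors c1@2 c4@2 c3@6 c2@8, authorship ..14...3.2.
After op 6 (insert('w')): buffer="twwwttyrwrtwstw" (len 15), cursors c1@4 c4@4 c3@9 c2@12, authorship ..1414..3.32.2.
After op 7 (insert('j')): buffer="twwwjjttyrwjrtwjstw" (len 19), cursors c1@6 c4@6 c3@12 c2@16, authorship ..141414..33.322.2.
After op 8 (insert('h')): buffer="twwwjjhhttyrwjhrtwjhstw" (len 23), cursors c1@8 c4@8 c3@15 c2@20, authorship ..14141414..333.3222.2.
Authorship (.=original, N=cursor N): . . 1 4 1 4 1 4 1 4 . . 3 3 3 . 3 2 2 2 . 2 .
Index 12: author = 3

Answer: cursor 3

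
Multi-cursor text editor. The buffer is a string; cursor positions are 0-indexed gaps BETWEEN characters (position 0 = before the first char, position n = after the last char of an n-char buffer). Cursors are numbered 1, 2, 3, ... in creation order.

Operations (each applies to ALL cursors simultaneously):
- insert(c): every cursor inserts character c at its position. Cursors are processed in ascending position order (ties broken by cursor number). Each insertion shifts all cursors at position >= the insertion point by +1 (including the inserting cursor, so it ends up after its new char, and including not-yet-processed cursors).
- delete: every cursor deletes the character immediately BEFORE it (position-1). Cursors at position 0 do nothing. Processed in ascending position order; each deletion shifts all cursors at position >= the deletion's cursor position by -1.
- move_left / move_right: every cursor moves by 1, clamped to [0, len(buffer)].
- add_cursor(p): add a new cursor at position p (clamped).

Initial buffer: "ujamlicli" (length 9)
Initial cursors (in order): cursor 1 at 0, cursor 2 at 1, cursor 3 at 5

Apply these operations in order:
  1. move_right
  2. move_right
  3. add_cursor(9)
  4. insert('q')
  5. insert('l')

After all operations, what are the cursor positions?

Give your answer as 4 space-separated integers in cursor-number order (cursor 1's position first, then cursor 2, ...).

Answer: 4 7 13 17

Derivation:
After op 1 (move_right): buffer="ujamlicli" (len 9), cursors c1@1 c2@2 c3@6, authorship .........
After op 2 (move_right): buffer="ujamlicli" (len 9), cursors c1@2 c2@3 c3@7, authorship .........
After op 3 (add_cursor(9)): buffer="ujamlicli" (len 9), cursors c1@2 c2@3 c3@7 c4@9, authorship .........
After op 4 (insert('q')): buffer="ujqaqmlicqliq" (len 13), cursors c1@3 c2@5 c3@10 c4@13, authorship ..1.2....3..4
After op 5 (insert('l')): buffer="ujqlaqlmlicqlliql" (len 17), cursors c1@4 c2@7 c3@13 c4@17, authorship ..11.22....33..44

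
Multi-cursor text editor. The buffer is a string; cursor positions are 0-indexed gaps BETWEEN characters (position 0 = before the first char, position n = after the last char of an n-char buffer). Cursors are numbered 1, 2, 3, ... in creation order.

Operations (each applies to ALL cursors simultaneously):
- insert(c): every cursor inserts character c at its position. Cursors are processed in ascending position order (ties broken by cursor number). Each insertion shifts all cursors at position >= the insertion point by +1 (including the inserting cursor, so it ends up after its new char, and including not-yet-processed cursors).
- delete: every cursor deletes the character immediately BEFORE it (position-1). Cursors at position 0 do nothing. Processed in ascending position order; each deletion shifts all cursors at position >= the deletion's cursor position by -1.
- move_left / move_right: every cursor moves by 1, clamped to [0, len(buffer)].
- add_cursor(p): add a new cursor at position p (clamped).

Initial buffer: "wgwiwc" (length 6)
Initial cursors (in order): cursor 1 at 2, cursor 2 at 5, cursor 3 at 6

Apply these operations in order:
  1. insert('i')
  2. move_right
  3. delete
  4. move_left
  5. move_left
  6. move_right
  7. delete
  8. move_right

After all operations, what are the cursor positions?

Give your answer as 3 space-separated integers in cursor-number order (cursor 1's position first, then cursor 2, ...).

Answer: 2 3 3

Derivation:
After op 1 (insert('i')): buffer="wgiwiwici" (len 9), cursors c1@3 c2@7 c3@9, authorship ..1...2.3
After op 2 (move_right): buffer="wgiwiwici" (len 9), cursors c1@4 c2@8 c3@9, authorship ..1...2.3
After op 3 (delete): buffer="wgiiwi" (len 6), cursors c1@3 c2@6 c3@6, authorship ..1..2
After op 4 (move_left): buffer="wgiiwi" (len 6), cursors c1@2 c2@5 c3@5, authorship ..1..2
After op 5 (move_left): buffer="wgiiwi" (len 6), cursors c1@1 c2@4 c3@4, authorship ..1..2
After op 6 (move_right): buffer="wgiiwi" (len 6), cursors c1@2 c2@5 c3@5, authorship ..1..2
After op 7 (delete): buffer="wii" (len 3), cursors c1@1 c2@2 c3@2, authorship .12
After op 8 (move_right): buffer="wii" (len 3), cursors c1@2 c2@3 c3@3, authorship .12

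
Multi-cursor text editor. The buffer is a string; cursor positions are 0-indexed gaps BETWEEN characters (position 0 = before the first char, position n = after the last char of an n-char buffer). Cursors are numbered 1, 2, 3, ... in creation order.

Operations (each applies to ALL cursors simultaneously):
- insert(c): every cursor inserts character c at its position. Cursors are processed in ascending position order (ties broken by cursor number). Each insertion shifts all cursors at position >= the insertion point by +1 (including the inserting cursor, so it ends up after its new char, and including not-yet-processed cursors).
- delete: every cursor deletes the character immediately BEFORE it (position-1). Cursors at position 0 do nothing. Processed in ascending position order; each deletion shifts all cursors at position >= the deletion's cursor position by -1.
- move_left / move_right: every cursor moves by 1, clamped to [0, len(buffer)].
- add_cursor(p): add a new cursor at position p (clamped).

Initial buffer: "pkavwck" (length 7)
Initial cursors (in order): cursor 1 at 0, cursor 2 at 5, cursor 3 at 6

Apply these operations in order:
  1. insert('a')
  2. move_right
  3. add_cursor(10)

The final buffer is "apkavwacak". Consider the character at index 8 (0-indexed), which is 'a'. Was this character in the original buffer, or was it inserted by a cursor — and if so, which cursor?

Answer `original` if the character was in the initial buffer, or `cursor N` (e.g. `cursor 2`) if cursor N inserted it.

Answer: cursor 3

Derivation:
After op 1 (insert('a')): buffer="apkavwacak" (len 10), cursors c1@1 c2@7 c3@9, authorship 1.....2.3.
After op 2 (move_right): buffer="apkavwacak" (len 10), cursors c1@2 c2@8 c3@10, authorship 1.....2.3.
After op 3 (add_cursor(10)): buffer="apkavwacak" (len 10), cursors c1@2 c2@8 c3@10 c4@10, authorship 1.....2.3.
Authorship (.=original, N=cursor N): 1 . . . . . 2 . 3 .
Index 8: author = 3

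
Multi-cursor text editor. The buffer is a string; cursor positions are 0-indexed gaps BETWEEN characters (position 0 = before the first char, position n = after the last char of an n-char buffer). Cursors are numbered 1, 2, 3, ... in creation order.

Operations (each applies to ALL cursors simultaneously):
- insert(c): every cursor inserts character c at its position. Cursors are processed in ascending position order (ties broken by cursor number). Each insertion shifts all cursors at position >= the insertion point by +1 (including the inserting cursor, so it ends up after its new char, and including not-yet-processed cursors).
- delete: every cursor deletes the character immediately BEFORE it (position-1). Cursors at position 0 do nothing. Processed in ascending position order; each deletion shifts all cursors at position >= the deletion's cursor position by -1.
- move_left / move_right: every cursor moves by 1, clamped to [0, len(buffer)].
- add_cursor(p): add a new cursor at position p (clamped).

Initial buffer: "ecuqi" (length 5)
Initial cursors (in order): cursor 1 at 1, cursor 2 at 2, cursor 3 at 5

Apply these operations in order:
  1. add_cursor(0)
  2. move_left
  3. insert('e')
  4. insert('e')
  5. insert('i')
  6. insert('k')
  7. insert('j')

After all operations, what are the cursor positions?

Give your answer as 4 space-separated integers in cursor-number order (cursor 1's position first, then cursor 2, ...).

Answer: 10 16 24 10

Derivation:
After op 1 (add_cursor(0)): buffer="ecuqi" (len 5), cursors c4@0 c1@1 c2@2 c3@5, authorship .....
After op 2 (move_left): buffer="ecuqi" (len 5), cursors c1@0 c4@0 c2@1 c3@4, authorship .....
After op 3 (insert('e')): buffer="eeeecuqei" (len 9), cursors c1@2 c4@2 c2@4 c3@8, authorship 14.2...3.
After op 4 (insert('e')): buffer="eeeeeeecuqeei" (len 13), cursors c1@4 c4@4 c2@7 c3@12, authorship 1414.22...33.
After op 5 (insert('i')): buffer="eeeeiieeeicuqeeii" (len 17), cursors c1@6 c4@6 c2@10 c3@16, authorship 141414.222...333.
After op 6 (insert('k')): buffer="eeeeiikkeeeikcuqeeiki" (len 21), cursors c1@8 c4@8 c2@13 c3@20, authorship 14141414.2222...3333.
After op 7 (insert('j')): buffer="eeeeiikkjjeeeikjcuqeeikji" (len 25), cursors c1@10 c4@10 c2@16 c3@24, authorship 1414141414.22222...33333.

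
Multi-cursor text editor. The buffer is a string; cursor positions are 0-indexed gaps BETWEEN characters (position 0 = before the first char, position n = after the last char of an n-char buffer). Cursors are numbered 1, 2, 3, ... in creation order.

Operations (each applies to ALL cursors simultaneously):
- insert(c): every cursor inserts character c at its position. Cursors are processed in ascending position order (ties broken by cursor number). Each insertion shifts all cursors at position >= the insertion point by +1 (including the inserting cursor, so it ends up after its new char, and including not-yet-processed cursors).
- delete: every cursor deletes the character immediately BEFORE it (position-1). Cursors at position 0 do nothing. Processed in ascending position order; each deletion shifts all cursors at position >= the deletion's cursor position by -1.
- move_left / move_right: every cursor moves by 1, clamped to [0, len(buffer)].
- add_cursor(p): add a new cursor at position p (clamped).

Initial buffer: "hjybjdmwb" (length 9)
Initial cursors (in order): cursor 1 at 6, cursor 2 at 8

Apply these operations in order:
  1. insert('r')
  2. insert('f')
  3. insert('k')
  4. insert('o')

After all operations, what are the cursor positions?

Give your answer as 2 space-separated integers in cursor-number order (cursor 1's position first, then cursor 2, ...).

After op 1 (insert('r')): buffer="hjybjdrmwrb" (len 11), cursors c1@7 c2@10, authorship ......1..2.
After op 2 (insert('f')): buffer="hjybjdrfmwrfb" (len 13), cursors c1@8 c2@12, authorship ......11..22.
After op 3 (insert('k')): buffer="hjybjdrfkmwrfkb" (len 15), cursors c1@9 c2@14, authorship ......111..222.
After op 4 (insert('o')): buffer="hjybjdrfkomwrfkob" (len 17), cursors c1@10 c2@16, authorship ......1111..2222.

Answer: 10 16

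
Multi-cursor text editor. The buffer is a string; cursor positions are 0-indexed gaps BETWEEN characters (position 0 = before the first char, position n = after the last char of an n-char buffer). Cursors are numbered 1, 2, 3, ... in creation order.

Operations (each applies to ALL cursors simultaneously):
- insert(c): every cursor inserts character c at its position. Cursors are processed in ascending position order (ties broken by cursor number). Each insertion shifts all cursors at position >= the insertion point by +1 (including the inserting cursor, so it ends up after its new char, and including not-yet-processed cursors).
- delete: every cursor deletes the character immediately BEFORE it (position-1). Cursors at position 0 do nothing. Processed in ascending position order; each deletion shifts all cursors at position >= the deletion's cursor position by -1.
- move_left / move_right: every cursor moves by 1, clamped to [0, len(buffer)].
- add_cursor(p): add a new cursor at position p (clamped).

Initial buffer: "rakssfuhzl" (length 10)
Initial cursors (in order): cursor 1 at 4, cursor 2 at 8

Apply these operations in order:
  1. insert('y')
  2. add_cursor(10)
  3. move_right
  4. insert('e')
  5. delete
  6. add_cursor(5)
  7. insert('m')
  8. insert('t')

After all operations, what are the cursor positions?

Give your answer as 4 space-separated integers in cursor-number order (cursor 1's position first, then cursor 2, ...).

Answer: 10 19 19 7

Derivation:
After op 1 (insert('y')): buffer="raksysfuhyzl" (len 12), cursors c1@5 c2@10, authorship ....1....2..
After op 2 (add_cursor(10)): buffer="raksysfuhyzl" (len 12), cursors c1@5 c2@10 c3@10, authorship ....1....2..
After op 3 (move_right): buffer="raksysfuhyzl" (len 12), cursors c1@6 c2@11 c3@11, authorship ....1....2..
After op 4 (insert('e')): buffer="raksysefuhyzeel" (len 15), cursors c1@7 c2@14 c3@14, authorship ....1.1...2.23.
After op 5 (delete): buffer="raksysfuhyzl" (len 12), cursors c1@6 c2@11 c3@11, authorship ....1....2..
After op 6 (add_cursor(5)): buffer="raksysfuhyzl" (len 12), cursors c4@5 c1@6 c2@11 c3@11, authorship ....1....2..
After op 7 (insert('m')): buffer="raksymsmfuhyzmml" (len 16), cursors c4@6 c1@8 c2@15 c3@15, authorship ....14.1...2.23.
After op 8 (insert('t')): buffer="raksymtsmtfuhyzmmttl" (len 20), cursors c4@7 c1@10 c2@19 c3@19, authorship ....144.11...2.2323.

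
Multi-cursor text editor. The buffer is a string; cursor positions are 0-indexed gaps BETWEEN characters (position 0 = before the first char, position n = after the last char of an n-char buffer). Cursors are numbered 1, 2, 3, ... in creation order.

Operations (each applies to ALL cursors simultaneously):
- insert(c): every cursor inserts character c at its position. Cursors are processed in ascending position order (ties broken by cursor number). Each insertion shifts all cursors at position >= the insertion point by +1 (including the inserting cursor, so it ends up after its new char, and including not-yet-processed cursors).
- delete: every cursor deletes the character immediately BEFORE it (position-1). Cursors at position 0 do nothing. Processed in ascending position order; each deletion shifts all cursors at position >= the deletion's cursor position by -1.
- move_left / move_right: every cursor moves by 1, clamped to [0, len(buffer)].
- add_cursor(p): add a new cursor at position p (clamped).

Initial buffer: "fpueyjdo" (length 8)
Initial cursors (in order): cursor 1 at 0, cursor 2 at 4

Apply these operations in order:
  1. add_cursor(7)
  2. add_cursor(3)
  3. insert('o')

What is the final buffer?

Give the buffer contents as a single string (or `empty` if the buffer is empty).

Answer: ofpuoeoyjdoo

Derivation:
After op 1 (add_cursor(7)): buffer="fpueyjdo" (len 8), cursors c1@0 c2@4 c3@7, authorship ........
After op 2 (add_cursor(3)): buffer="fpueyjdo" (len 8), cursors c1@0 c4@3 c2@4 c3@7, authorship ........
After op 3 (insert('o')): buffer="ofpuoeoyjdoo" (len 12), cursors c1@1 c4@5 c2@7 c3@11, authorship 1...4.2...3.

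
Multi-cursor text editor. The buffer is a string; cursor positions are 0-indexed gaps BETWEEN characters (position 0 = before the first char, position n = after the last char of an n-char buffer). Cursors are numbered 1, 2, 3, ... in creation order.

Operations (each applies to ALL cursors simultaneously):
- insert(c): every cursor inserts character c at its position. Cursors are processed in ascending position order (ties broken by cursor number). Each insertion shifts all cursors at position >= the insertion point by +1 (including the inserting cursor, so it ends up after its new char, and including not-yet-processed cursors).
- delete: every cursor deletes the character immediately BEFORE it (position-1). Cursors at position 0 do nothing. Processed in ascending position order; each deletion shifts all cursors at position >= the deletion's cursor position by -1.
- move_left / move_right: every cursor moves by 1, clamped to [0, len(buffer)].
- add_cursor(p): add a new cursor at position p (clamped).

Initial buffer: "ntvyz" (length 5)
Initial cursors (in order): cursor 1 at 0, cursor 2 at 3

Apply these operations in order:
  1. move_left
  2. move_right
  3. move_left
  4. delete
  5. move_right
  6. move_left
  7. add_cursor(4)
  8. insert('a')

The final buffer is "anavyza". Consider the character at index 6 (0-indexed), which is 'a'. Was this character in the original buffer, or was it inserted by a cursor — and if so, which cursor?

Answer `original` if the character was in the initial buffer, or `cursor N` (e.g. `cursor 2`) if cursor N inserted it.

After op 1 (move_left): buffer="ntvyz" (len 5), cursors c1@0 c2@2, authorship .....
After op 2 (move_right): buffer="ntvyz" (len 5), cursors c1@1 c2@3, authorship .....
After op 3 (move_left): buffer="ntvyz" (len 5), cursors c1@0 c2@2, authorship .....
After op 4 (delete): buffer="nvyz" (len 4), cursors c1@0 c2@1, authorship ....
After op 5 (move_right): buffer="nvyz" (len 4), cursors c1@1 c2@2, authorship ....
After op 6 (move_left): buffer="nvyz" (len 4), cursors c1@0 c2@1, authorship ....
After op 7 (add_cursor(4)): buffer="nvyz" (len 4), cursors c1@0 c2@1 c3@4, authorship ....
After op 8 (insert('a')): buffer="anavyza" (len 7), cursors c1@1 c2@3 c3@7, authorship 1.2...3
Authorship (.=original, N=cursor N): 1 . 2 . . . 3
Index 6: author = 3

Answer: cursor 3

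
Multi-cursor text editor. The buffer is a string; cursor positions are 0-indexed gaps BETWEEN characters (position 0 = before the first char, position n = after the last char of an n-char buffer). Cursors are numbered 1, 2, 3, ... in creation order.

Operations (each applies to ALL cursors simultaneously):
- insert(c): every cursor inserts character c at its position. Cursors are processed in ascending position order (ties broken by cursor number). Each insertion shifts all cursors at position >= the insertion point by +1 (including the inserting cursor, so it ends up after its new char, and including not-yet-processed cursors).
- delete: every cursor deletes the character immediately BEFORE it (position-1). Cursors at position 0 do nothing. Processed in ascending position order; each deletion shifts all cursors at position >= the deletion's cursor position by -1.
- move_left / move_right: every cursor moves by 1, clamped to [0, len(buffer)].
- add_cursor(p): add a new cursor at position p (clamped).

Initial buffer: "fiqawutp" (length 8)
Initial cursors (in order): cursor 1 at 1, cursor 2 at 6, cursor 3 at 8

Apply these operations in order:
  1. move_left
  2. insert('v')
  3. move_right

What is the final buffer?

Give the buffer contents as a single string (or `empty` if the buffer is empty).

After op 1 (move_left): buffer="fiqawutp" (len 8), cursors c1@0 c2@5 c3@7, authorship ........
After op 2 (insert('v')): buffer="vfiqawvutvp" (len 11), cursors c1@1 c2@7 c3@10, authorship 1.....2..3.
After op 3 (move_right): buffer="vfiqawvutvp" (len 11), cursors c1@2 c2@8 c3@11, authorship 1.....2..3.

Answer: vfiqawvutvp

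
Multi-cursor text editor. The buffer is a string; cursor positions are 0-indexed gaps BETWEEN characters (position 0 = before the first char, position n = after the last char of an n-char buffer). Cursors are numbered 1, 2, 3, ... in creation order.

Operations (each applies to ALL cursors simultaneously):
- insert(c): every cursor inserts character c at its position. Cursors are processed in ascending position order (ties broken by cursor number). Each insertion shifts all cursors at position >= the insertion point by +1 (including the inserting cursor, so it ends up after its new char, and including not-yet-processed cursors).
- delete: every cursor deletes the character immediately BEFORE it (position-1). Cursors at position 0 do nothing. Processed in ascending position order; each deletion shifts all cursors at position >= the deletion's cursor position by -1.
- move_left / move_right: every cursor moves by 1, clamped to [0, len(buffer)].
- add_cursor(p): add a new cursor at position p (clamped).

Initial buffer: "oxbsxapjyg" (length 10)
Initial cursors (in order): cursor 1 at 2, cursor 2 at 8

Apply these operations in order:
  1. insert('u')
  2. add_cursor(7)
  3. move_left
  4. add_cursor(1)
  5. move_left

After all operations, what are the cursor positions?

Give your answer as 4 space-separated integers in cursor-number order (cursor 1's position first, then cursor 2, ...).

Answer: 1 8 5 0

Derivation:
After op 1 (insert('u')): buffer="oxubsxapjuyg" (len 12), cursors c1@3 c2@10, authorship ..1......2..
After op 2 (add_cursor(7)): buffer="oxubsxapjuyg" (len 12), cursors c1@3 c3@7 c2@10, authorship ..1......2..
After op 3 (move_left): buffer="oxubsxapjuyg" (len 12), cursors c1@2 c3@6 c2@9, authorship ..1......2..
After op 4 (add_cursor(1)): buffer="oxubsxapjuyg" (len 12), cursors c4@1 c1@2 c3@6 c2@9, authorship ..1......2..
After op 5 (move_left): buffer="oxubsxapjuyg" (len 12), cursors c4@0 c1@1 c3@5 c2@8, authorship ..1......2..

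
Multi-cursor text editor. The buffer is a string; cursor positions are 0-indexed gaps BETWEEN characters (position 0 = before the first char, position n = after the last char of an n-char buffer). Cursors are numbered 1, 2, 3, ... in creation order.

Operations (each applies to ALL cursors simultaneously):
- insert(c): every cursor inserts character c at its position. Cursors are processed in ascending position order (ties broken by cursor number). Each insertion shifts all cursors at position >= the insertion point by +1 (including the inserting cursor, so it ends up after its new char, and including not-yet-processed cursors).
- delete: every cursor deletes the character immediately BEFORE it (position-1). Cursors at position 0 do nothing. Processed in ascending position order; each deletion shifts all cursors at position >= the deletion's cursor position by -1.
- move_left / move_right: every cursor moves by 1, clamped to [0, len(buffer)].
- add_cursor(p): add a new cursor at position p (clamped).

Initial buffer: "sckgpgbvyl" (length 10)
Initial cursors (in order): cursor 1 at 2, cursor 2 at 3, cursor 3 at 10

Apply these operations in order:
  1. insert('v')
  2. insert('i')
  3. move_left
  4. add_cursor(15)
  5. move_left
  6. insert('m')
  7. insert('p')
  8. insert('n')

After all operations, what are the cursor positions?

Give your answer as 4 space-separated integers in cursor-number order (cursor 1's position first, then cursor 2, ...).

After op 1 (insert('v')): buffer="scvkvgpgbvylv" (len 13), cursors c1@3 c2@5 c3@13, authorship ..1.2.......3
After op 2 (insert('i')): buffer="scvikvigpgbvylvi" (len 16), cursors c1@4 c2@7 c3@16, authorship ..11.22.......33
After op 3 (move_left): buffer="scvikvigpgbvylvi" (len 16), cursors c1@3 c2@6 c3@15, authorship ..11.22.......33
After op 4 (add_cursor(15)): buffer="scvikvigpgbvylvi" (len 16), cursors c1@3 c2@6 c3@15 c4@15, authorship ..11.22.......33
After op 5 (move_left): buffer="scvikvigpgbvylvi" (len 16), cursors c1@2 c2@5 c3@14 c4@14, authorship ..11.22.......33
After op 6 (insert('m')): buffer="scmvikmvigpgbvylmmvi" (len 20), cursors c1@3 c2@7 c3@18 c4@18, authorship ..111.222.......3433
After op 7 (insert('p')): buffer="scmpvikmpvigpgbvylmmppvi" (len 24), cursors c1@4 c2@9 c3@22 c4@22, authorship ..1111.2222.......343433
After op 8 (insert('n')): buffer="scmpnvikmpnvigpgbvylmmppnnvi" (len 28), cursors c1@5 c2@11 c3@26 c4@26, authorship ..11111.22222.......34343433

Answer: 5 11 26 26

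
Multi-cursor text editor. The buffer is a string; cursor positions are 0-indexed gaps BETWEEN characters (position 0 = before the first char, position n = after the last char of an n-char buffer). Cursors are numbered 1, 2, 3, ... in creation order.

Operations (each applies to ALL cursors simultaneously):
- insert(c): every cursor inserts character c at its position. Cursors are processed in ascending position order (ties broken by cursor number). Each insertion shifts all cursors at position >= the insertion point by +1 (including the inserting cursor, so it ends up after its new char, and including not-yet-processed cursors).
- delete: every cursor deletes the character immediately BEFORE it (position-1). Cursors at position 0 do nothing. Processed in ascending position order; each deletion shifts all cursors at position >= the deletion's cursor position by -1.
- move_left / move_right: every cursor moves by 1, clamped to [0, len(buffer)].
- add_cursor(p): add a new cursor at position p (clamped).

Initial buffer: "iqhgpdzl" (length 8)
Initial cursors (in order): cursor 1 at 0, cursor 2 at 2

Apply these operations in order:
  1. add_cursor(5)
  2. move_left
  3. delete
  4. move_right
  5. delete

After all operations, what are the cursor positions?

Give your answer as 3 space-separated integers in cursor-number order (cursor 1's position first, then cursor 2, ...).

After op 1 (add_cursor(5)): buffer="iqhgpdzl" (len 8), cursors c1@0 c2@2 c3@5, authorship ........
After op 2 (move_left): buffer="iqhgpdzl" (len 8), cursors c1@0 c2@1 c3@4, authorship ........
After op 3 (delete): buffer="qhpdzl" (len 6), cursors c1@0 c2@0 c3@2, authorship ......
After op 4 (move_right): buffer="qhpdzl" (len 6), cursors c1@1 c2@1 c3@3, authorship ......
After op 5 (delete): buffer="hdzl" (len 4), cursors c1@0 c2@0 c3@1, authorship ....

Answer: 0 0 1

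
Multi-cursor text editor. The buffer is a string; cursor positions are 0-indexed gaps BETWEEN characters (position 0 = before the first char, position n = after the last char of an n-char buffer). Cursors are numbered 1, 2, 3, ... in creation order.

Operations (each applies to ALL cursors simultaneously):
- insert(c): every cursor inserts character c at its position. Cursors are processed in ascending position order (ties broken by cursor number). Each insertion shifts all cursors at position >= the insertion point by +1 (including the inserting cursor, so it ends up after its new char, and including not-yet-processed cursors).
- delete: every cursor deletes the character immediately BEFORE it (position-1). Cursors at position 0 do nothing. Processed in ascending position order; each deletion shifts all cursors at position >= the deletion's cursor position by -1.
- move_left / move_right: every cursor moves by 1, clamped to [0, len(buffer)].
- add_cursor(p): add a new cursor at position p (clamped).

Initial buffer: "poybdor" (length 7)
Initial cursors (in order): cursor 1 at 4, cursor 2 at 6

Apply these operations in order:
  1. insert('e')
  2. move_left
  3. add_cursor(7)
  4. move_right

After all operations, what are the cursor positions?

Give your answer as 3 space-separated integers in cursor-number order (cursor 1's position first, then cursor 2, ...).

Answer: 5 8 8

Derivation:
After op 1 (insert('e')): buffer="poybedoer" (len 9), cursors c1@5 c2@8, authorship ....1..2.
After op 2 (move_left): buffer="poybedoer" (len 9), cursors c1@4 c2@7, authorship ....1..2.
After op 3 (add_cursor(7)): buffer="poybedoer" (len 9), cursors c1@4 c2@7 c3@7, authorship ....1..2.
After op 4 (move_right): buffer="poybedoer" (len 9), cursors c1@5 c2@8 c3@8, authorship ....1..2.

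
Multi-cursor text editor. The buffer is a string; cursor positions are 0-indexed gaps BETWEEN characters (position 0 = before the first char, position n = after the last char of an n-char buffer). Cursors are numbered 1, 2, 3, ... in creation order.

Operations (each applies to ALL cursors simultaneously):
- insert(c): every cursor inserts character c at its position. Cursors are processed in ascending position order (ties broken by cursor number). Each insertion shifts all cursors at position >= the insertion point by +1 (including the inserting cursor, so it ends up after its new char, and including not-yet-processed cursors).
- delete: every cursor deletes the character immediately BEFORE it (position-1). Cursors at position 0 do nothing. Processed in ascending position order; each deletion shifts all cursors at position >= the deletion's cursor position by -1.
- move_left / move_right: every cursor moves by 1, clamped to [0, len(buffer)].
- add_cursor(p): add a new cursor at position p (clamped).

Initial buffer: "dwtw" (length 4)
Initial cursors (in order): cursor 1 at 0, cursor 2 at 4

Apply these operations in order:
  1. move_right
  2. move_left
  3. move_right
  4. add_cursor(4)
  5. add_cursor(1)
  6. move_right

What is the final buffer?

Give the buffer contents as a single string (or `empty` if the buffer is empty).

After op 1 (move_right): buffer="dwtw" (len 4), cursors c1@1 c2@4, authorship ....
After op 2 (move_left): buffer="dwtw" (len 4), cursors c1@0 c2@3, authorship ....
After op 3 (move_right): buffer="dwtw" (len 4), cursors c1@1 c2@4, authorship ....
After op 4 (add_cursor(4)): buffer="dwtw" (len 4), cursors c1@1 c2@4 c3@4, authorship ....
After op 5 (add_cursor(1)): buffer="dwtw" (len 4), cursors c1@1 c4@1 c2@4 c3@4, authorship ....
After op 6 (move_right): buffer="dwtw" (len 4), cursors c1@2 c4@2 c2@4 c3@4, authorship ....

Answer: dwtw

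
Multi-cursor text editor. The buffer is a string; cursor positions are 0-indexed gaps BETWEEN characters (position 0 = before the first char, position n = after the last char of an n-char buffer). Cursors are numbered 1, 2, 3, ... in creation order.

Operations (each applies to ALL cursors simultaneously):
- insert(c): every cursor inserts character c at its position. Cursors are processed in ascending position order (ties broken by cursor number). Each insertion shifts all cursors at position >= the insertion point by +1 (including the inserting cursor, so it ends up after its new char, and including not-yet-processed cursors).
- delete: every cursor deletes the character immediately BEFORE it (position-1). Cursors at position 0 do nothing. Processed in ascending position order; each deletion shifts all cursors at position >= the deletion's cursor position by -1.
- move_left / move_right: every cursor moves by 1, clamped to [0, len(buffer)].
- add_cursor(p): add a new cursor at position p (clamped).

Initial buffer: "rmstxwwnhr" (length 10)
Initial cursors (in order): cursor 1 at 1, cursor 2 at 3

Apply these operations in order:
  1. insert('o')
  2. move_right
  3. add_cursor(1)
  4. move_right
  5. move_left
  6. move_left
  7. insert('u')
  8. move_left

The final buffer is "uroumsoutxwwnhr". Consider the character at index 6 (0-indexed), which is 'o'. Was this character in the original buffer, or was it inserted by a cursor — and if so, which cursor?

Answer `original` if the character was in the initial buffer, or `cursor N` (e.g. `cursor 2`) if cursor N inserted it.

After op 1 (insert('o')): buffer="romsotxwwnhr" (len 12), cursors c1@2 c2@5, authorship .1..2.......
After op 2 (move_right): buffer="romsotxwwnhr" (len 12), cursors c1@3 c2@6, authorship .1..2.......
After op 3 (add_cursor(1)): buffer="romsotxwwnhr" (len 12), cursors c3@1 c1@3 c2@6, authorship .1..2.......
After op 4 (move_right): buffer="romsotxwwnhr" (len 12), cursors c3@2 c1@4 c2@7, authorship .1..2.......
After op 5 (move_left): buffer="romsotxwwnhr" (len 12), cursors c3@1 c1@3 c2@6, authorship .1..2.......
After op 6 (move_left): buffer="romsotxwwnhr" (len 12), cursors c3@0 c1@2 c2@5, authorship .1..2.......
After op 7 (insert('u')): buffer="uroumsoutxwwnhr" (len 15), cursors c3@1 c1@4 c2@8, authorship 3.11..22.......
After op 8 (move_left): buffer="uroumsoutxwwnhr" (len 15), cursors c3@0 c1@3 c2@7, authorship 3.11..22.......
Authorship (.=original, N=cursor N): 3 . 1 1 . . 2 2 . . . . . . .
Index 6: author = 2

Answer: cursor 2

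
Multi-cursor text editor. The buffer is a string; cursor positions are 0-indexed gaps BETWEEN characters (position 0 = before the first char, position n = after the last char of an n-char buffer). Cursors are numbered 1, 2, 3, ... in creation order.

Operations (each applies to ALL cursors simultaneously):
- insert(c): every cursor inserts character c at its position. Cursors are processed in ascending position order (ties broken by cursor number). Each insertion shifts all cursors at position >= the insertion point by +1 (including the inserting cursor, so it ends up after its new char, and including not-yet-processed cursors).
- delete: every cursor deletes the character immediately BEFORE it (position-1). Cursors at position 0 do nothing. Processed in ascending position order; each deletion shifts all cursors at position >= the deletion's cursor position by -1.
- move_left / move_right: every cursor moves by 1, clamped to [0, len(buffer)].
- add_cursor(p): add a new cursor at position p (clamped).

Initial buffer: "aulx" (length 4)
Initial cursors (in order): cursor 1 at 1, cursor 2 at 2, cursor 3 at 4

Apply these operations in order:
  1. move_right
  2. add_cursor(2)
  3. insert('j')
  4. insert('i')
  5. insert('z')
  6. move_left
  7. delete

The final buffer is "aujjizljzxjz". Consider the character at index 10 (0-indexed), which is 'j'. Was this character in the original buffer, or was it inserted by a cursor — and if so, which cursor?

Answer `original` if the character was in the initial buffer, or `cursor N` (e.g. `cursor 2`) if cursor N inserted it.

After op 1 (move_right): buffer="aulx" (len 4), cursors c1@2 c2@3 c3@4, authorship ....
After op 2 (add_cursor(2)): buffer="aulx" (len 4), cursors c1@2 c4@2 c2@3 c3@4, authorship ....
After op 3 (insert('j')): buffer="aujjljxj" (len 8), cursors c1@4 c4@4 c2@6 c3@8, authorship ..14.2.3
After op 4 (insert('i')): buffer="aujjiiljixji" (len 12), cursors c1@6 c4@6 c2@9 c3@12, authorship ..1414.22.33
After op 5 (insert('z')): buffer="aujjiizzljizxjiz" (len 16), cursors c1@8 c4@8 c2@12 c3@16, authorship ..141414.222.333
After op 6 (move_left): buffer="aujjiizzljizxjiz" (len 16), cursors c1@7 c4@7 c2@11 c3@15, authorship ..141414.222.333
After op 7 (delete): buffer="aujjizljzxjz" (len 12), cursors c1@5 c4@5 c2@8 c3@11, authorship ..1414.22.33
Authorship (.=original, N=cursor N): . . 1 4 1 4 . 2 2 . 3 3
Index 10: author = 3

Answer: cursor 3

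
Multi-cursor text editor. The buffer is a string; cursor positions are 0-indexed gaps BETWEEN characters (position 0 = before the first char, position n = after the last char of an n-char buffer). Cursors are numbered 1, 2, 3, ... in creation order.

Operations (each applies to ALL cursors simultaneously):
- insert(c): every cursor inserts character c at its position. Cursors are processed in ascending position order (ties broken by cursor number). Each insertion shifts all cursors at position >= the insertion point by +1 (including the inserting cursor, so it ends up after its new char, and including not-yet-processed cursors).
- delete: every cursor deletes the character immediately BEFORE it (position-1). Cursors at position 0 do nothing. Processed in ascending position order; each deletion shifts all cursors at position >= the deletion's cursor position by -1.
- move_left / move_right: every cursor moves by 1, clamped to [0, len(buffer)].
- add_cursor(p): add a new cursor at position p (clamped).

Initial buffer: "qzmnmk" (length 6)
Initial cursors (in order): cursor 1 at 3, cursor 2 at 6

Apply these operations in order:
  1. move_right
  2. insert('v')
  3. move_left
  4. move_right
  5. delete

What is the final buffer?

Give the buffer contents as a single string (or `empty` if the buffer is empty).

After op 1 (move_right): buffer="qzmnmk" (len 6), cursors c1@4 c2@6, authorship ......
After op 2 (insert('v')): buffer="qzmnvmkv" (len 8), cursors c1@5 c2@8, authorship ....1..2
After op 3 (move_left): buffer="qzmnvmkv" (len 8), cursors c1@4 c2@7, authorship ....1..2
After op 4 (move_right): buffer="qzmnvmkv" (len 8), cursors c1@5 c2@8, authorship ....1..2
After op 5 (delete): buffer="qzmnmk" (len 6), cursors c1@4 c2@6, authorship ......

Answer: qzmnmk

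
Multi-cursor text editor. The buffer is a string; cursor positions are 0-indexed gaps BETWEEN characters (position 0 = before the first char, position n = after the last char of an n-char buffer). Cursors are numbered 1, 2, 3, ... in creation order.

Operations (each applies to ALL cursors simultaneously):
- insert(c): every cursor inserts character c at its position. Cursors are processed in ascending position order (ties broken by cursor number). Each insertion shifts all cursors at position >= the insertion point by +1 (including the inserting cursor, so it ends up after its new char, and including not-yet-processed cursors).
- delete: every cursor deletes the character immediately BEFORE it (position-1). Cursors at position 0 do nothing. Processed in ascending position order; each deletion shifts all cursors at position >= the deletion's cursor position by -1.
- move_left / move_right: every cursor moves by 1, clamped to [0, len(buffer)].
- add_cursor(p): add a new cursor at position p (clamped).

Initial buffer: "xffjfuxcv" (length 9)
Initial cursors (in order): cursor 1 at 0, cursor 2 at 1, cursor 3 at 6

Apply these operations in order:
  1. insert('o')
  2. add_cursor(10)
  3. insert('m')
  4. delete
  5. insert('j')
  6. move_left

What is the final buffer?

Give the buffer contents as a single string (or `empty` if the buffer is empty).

Answer: ojxojffjfuojxjcv

Derivation:
After op 1 (insert('o')): buffer="oxoffjfuoxcv" (len 12), cursors c1@1 c2@3 c3@9, authorship 1.2.....3...
After op 2 (add_cursor(10)): buffer="oxoffjfuoxcv" (len 12), cursors c1@1 c2@3 c3@9 c4@10, authorship 1.2.....3...
After op 3 (insert('m')): buffer="omxomffjfuomxmcv" (len 16), cursors c1@2 c2@5 c3@12 c4@14, authorship 11.22.....33.4..
After op 4 (delete): buffer="oxoffjfuoxcv" (len 12), cursors c1@1 c2@3 c3@9 c4@10, authorship 1.2.....3...
After op 5 (insert('j')): buffer="ojxojffjfuojxjcv" (len 16), cursors c1@2 c2@5 c3@12 c4@14, authorship 11.22.....33.4..
After op 6 (move_left): buffer="ojxojffjfuojxjcv" (len 16), cursors c1@1 c2@4 c3@11 c4@13, authorship 11.22.....33.4..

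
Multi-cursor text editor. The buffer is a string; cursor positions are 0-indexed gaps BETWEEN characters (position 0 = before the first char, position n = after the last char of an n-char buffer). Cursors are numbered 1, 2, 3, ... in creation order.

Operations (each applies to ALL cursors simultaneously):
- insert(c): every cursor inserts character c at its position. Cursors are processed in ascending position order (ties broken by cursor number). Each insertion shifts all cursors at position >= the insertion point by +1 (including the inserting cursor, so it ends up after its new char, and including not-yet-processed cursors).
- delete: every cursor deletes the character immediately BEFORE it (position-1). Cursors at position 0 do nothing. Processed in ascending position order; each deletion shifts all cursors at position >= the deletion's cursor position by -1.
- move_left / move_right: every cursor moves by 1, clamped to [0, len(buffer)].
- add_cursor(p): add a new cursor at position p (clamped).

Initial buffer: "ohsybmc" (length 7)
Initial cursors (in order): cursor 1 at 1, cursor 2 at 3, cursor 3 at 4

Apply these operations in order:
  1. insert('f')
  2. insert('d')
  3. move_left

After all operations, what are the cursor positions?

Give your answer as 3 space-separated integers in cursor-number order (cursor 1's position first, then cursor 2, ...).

After op 1 (insert('f')): buffer="ofhsfyfbmc" (len 10), cursors c1@2 c2@5 c3@7, authorship .1..2.3...
After op 2 (insert('d')): buffer="ofdhsfdyfdbmc" (len 13), cursors c1@3 c2@7 c3@10, authorship .11..22.33...
After op 3 (move_left): buffer="ofdhsfdyfdbmc" (len 13), cursors c1@2 c2@6 c3@9, authorship .11..22.33...

Answer: 2 6 9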